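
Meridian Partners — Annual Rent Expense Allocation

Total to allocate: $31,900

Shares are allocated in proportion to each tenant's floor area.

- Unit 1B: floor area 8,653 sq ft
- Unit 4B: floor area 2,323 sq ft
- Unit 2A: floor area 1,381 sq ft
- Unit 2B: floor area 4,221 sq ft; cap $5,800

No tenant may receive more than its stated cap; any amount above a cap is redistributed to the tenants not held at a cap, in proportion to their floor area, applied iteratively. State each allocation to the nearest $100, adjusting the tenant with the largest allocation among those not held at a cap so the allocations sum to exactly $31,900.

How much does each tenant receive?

Unit 1B: $18,300; Unit 4B: $4,900; Unit 2A: $2,900; Unit 2B: $5,800

Sum of floor area: 16,578.
Unconstrained shares: Unit 1B 16,650.42; Unit 4B 4,470.00; Unit 2A 2,657.37; Unit 2B 8,122.20.
Cap binds for Unit 2B ($5,800); balance $26,100 reallocated over remaining floor area 12,357.
Remaining shares: Unit 1B 18,276.55 → $18,300; Unit 4B 4,906.55 → $4,900; Unit 2A 2,916.90 → $2,900.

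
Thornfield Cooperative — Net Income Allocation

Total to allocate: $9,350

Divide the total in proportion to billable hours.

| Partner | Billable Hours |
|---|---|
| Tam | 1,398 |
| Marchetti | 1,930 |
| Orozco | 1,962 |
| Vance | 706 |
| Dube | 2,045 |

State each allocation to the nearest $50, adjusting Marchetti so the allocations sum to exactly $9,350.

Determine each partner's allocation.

Tam: $1,650 · Marchetti: $2,200 · Orozco: $2,300 · Vance: $800 · Dube: $2,400

Combined billable hours = 8,041.
Unrounded shares: Tam 1,398/8,041 × $9,350 = 1,625.58; Marchetti 1,930/8,041 × $9,350 = 2,244.19; Orozco 1,962/8,041 × $9,350 = 2,281.40; Vance 706/8,041 × $9,350 = 820.93; Dube 2,045/8,041 × $9,350 = 2,377.91.
Rounded to nearest $50: Tam $1,650; Marchetti $2,250; Orozco $2,300; Vance $800; Dube $2,400. Sum = $9,400.
Difference $9,350 − $9,400 = −$50 applied to Marchetti: Marchetti becomes $2,200.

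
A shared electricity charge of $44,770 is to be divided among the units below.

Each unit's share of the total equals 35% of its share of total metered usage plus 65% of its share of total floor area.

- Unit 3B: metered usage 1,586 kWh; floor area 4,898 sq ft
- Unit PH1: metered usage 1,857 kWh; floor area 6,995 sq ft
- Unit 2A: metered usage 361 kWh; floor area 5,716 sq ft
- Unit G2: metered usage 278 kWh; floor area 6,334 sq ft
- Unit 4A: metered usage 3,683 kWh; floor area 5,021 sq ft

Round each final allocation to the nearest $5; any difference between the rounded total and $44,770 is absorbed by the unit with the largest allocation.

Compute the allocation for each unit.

Unit 3B: $8,120 | Unit PH1: $10,775 | Unit 2A: $6,470 | Unit G2: $6,925 | Unit 4A: $12,480

Metered usage total 7,765; floor area total 28,964.
Composite weights (35% metered usage + 65% floor area): Unit 3B 0.1814; Unit PH1 0.2407; Unit 2A 0.1445; Unit G2 0.1547; Unit 4A 0.2787.
Raw shares: Unit 3B 8,121.58; Unit PH1 10,775.33; Unit 2A 6,471.42; Unit G2 6,924.84; Unit 4A 12,476.83.
At nearest $5: Unit 3B $8,120; Unit PH1 $10,775; Unit 2A $6,470; Unit G2 $6,925; Unit 4A $12,475. Sum = $44,765.
Difference $44,770 − $44,765 = +$5 applied to largest allocation (Unit 4A): Unit 4A becomes $12,480.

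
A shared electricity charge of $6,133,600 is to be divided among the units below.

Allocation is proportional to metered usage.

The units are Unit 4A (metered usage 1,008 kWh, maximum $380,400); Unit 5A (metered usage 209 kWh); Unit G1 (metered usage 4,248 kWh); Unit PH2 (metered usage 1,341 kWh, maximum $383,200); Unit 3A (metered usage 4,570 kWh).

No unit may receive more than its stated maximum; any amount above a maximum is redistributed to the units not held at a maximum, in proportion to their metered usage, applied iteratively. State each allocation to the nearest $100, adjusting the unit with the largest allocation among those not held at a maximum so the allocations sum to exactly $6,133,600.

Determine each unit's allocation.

Unit 4A: $380,400 · Unit 5A: $124,300 · Unit G1: $2,527,100 · Unit PH2: $383,200 · Unit 3A: $2,718,600

Total metered usage = 11,376.
Unconstrained shares: Unit 4A 543,483.54; Unit 5A 112,686.57; Unit G1 2,290,394.94; Unit PH2 723,027.22; Unit 3A 2,464,007.74.
Capped: Unit 4A ($380,400), Unit PH2 ($383,200); residual $5,370,000 reallocated over remaining metered usage 9,027.
Shares after redistribution: Unit 5A 124,330.34 → $124,300; Unit G1 2,527,058.82 → $2,527,100; Unit 3A 2,718,610.83 → $2,718,600.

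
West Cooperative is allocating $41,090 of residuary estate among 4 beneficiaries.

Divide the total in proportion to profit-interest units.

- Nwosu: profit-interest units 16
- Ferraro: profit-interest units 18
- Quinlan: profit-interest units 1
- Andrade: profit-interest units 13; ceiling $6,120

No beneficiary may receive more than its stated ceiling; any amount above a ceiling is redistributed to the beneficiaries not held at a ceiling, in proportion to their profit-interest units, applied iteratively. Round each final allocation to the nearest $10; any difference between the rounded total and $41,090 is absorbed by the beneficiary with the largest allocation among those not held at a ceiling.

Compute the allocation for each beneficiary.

Nwosu: $15,990 · Ferraro: $17,980 · Quinlan: $1,000 · Andrade: $6,120

Sum of profit-interest units: 48.
Unconstrained shares: Nwosu 13,696.67; Ferraro 15,408.75; Quinlan 856.04; Andrade 11,128.54.
Cap binds for Andrade ($6,120); residual $34,970 reallocated over remaining profit-interest units 35.
Remaining shares: Nwosu 15,986.29 → $15,990; Ferraro 17,984.57 → $17,980; Quinlan 999.14 → $1,000.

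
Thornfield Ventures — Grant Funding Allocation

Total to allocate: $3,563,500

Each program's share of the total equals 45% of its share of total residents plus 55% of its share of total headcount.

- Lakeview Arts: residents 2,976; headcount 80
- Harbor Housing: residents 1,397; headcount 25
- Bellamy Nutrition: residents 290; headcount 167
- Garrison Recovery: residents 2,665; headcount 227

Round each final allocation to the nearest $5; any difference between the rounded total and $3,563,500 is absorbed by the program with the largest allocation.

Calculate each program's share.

Totals — residents 7,328, headcount 499.
Blended shares (45% residents + 55% headcount): Lakeview Arts 0.2709; Harbor Housing 0.1133; Bellamy Nutrition 0.2019; Garrison Recovery 0.4139.
Proportional shares: Lakeview Arts 965,449.95; Harbor Housing 403,896.00; Bellamy Nutrition 719,387.06; Garrison Recovery 1,474,766.99.
Rounded to nearest $5: Lakeview Arts $965,450; Harbor Housing $403,895; Bellamy Nutrition $719,385; Garrison Recovery $1,474,765. Sum = $3,563,495.
Difference $3,563,500 − $3,563,495 = +$5 applied to largest allocation (Garrison Recovery): Garrison Recovery becomes $1,474,770.

Lakeview Arts: $965,450 | Harbor Housing: $403,895 | Bellamy Nutrition: $719,385 | Garrison Recovery: $1,474,770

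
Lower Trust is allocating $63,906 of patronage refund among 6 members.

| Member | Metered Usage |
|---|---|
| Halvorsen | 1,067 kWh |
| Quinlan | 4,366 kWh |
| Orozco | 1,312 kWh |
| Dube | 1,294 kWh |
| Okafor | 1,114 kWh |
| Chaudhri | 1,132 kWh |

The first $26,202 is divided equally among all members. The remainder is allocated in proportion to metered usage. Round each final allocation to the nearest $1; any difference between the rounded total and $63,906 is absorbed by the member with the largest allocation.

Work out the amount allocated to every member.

$26,202 shared equally gives $4,367 per member.
Remainder $37,704 by metered usage (total 10,285): Halvorsen 3,911.54 → $3,912; Quinlan 16,005.41 → $16,005; Orozco 4,809.69 → $4,810; Dube 4,743.70 → $4,744; Okafor 4,083.84 → $4,084; Chaudhri 4,149.82 → $4,150.
Rounding difference −$1 on remainder applied to Quinlan.
Totals: Halvorsen $4,367 + $3,912 = $8,279; Quinlan $4,367 + $16,004 = $20,371; Orozco $4,367 + $4,810 = $9,177; Dube $4,367 + $4,744 = $9,111; Okafor $4,367 + $4,084 = $8,451; Chaudhri $4,367 + $4,150 = $8,517.

Halvorsen: $8,279; Quinlan: $20,371; Orozco: $9,177; Dube: $9,111; Okafor: $8,451; Chaudhri: $8,517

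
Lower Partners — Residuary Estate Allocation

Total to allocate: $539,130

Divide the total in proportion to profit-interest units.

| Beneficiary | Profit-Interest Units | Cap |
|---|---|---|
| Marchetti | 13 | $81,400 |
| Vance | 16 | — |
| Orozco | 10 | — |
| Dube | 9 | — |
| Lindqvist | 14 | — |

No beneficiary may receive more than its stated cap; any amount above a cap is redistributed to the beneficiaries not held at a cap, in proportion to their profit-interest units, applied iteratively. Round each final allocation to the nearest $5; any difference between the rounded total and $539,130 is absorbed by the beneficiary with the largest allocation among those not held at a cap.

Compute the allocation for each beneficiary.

Profit-interest units total: 62.
Unconstrained shares: Marchetti 113,043.39; Vance 139,130.32; Orozco 86,956.45; Dube 78,260.81; Lindqvist 121,739.03.
Cap binds for Marchetti ($81,400); balance $457,730 reallocated over remaining profit-interest units 49.
Shares after redistribution: Vance 149,462.86 → $149,465; Orozco 93,414.29 → $93,415; Dube 84,072.86 → $84,075; Lindqvist 130,780.00 → $130,780.
Rounding difference −$5 applied to Vance → $149,460.

Marchetti: $81,400; Vance: $149,460; Orozco: $93,415; Dube: $84,075; Lindqvist: $130,780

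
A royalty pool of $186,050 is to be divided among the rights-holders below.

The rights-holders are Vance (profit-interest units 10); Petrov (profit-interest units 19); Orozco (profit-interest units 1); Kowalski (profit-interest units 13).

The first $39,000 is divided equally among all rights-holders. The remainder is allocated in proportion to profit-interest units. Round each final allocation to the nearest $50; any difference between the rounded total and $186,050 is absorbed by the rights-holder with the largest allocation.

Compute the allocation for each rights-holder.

First tranche $39,000 split equally: $9,750 each.
Remainder $147,050 by profit-interest units (total 43): Vance 34,197.67 → $34,200; Petrov 64,975.58 → $65,000; Orozco 3,419.77 → $3,400; Kowalski 44,456.98 → $44,450.
Totals: Vance $9,750 + $34,200 = $43,950; Petrov $9,750 + $65,000 = $74,750; Orozco $9,750 + $3,400 = $13,150; Kowalski $9,750 + $44,450 = $54,200.

Vance: $43,950 | Petrov: $74,750 | Orozco: $13,150 | Kowalski: $54,200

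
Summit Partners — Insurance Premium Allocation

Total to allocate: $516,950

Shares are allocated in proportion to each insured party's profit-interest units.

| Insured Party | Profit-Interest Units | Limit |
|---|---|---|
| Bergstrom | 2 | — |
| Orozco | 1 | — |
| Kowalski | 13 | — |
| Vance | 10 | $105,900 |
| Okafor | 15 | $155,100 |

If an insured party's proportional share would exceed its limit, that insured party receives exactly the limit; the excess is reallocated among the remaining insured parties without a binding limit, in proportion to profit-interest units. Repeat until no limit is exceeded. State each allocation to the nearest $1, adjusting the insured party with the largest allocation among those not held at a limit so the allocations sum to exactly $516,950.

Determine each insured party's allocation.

Bergstrom: $31,994 | Orozco: $15,997 | Kowalski: $207,959 | Vance: $105,900 | Okafor: $155,100

Profit-interest units total: 41.
Pro-rata shares before constraints: Bergstrom 25,217.07; Orozco 12,608.54; Kowalski 163,910.98; Vance 126,085.37; Okafor 189,128.05.
Cap binds for Vance ($105,900), Okafor ($155,100); remaining pool $255,950 reallocated over remaining profit-interest units 16.
Shares after redistribution: Bergstrom 31,993.75 → $31,994; Orozco 15,996.88 → $15,997; Kowalski 207,959.38 → $207,959.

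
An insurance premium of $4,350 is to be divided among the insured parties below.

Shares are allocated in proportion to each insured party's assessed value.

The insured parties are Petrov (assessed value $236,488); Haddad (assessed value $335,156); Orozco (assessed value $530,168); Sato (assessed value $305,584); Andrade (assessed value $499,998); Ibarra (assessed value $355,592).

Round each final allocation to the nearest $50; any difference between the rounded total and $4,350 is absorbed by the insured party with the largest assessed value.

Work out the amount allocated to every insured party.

Petrov: $450 | Haddad: $650 | Orozco: $1,000 | Sato: $600 | Andrade: $950 | Ibarra: $700

Assessed value total: 236,488 + 335,156 + 530,168 + 305,584 + 499,998 + 355,592 = 2,262,986.
Proportional shares: Petrov 454.59; Haddad 644.25; Orozco 1,019.11; Sato 587.41; Andrade 961.12; Ibarra 683.53.
At nearest $50: Petrov $450; Haddad $650; Orozco $1,000; Sato $600; Andrade $950; Ibarra $700. Sum = $4,350.
Sum already equals the total — no adjustment.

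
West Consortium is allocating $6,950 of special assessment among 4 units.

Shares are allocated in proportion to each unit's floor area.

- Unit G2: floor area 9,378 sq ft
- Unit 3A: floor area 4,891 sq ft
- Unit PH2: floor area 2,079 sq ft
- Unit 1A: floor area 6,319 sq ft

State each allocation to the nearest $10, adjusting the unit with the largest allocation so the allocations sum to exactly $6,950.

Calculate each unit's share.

Total floor area = 22,667.
Unrounded shares: Unit G2 9,378/22,667 × $6,950 = 2,875.42; Unit 3A 4,891/22,667 × $6,950 = 1,499.64; Unit PH2 2,079/22,667 × $6,950 = 637.45; Unit 1A 6,319/22,667 × $6,950 = 1,937.49.
After rounding ($10): Unit G2 $2,880; Unit 3A $1,500; Unit PH2 $640; Unit 1A $1,940. Sum = $6,960.
Difference $6,950 − $6,960 = −$10 applied to largest allocation (Unit G2): Unit G2 becomes $2,870.

Unit G2: $2,870; Unit 3A: $1,500; Unit PH2: $640; Unit 1A: $1,940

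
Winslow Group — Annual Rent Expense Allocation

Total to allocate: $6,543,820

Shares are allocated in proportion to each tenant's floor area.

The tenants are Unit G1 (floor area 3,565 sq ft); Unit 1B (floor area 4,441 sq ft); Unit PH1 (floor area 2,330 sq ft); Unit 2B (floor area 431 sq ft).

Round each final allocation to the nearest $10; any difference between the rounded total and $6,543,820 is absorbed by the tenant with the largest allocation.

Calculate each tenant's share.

Unit G1: $2,166,690; Unit 1B: $2,699,080; Unit PH1: $1,416,100; Unit 2B: $261,950

Sum of floor area: 10,767.
Raw shares: Unit G1 3,565/10,767 × $6,543,820 = 2,166,686.94; Unit 1B 4,441/10,767 × $6,543,820 = 2,699,090.24; Unit PH1 2,330/10,767 × $6,543,820 = 1,416,095.53; Unit 2B 431/10,767 × $6,543,820 = 261,947.29.
Rounded to nearest $10: Unit G1 $2,166,690; Unit 1B $2,699,090; Unit PH1 $1,416,100; Unit 2B $261,950. Sum = $6,543,830.
Difference $6,543,820 − $6,543,830 = −$10 applied to largest allocation (Unit 1B): Unit 1B becomes $2,699,080.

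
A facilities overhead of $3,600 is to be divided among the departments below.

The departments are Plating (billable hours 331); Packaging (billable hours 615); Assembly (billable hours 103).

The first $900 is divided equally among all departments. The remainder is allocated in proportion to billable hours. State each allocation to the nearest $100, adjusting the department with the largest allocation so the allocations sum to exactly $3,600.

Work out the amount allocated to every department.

Plating: $1,200 | Packaging: $1,800 | Assembly: $600

$900 shared equally gives $300 per department.
Remainder $2,700 by billable hours (total 1,049): Plating 851.95 → $900; Packaging 1,582.94 → $1,600; Assembly 265.11 → $300.
Rounding difference −$100 on remainder applied to Packaging.
Totals: Plating $300 + $900 = $1,200; Packaging $300 + $1,500 = $1,800; Assembly $300 + $300 = $600.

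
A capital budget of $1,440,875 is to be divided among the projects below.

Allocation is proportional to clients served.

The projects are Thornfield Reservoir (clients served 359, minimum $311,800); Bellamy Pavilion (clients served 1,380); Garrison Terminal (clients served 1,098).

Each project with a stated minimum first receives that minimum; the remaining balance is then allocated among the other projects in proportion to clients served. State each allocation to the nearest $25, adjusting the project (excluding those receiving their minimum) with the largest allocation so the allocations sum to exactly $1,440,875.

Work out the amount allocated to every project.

Fund the minimums — Thornfield Reservoir $311,800. Remaining pool $1,129,075.
Remaining pool split over remaining clients served 2,478: Bellamy Pavilion 628,782.69 → $628,775; Garrison Terminal 500,292.31 → $500,300.

Thornfield Reservoir: $311,800 | Bellamy Pavilion: $628,775 | Garrison Terminal: $500,300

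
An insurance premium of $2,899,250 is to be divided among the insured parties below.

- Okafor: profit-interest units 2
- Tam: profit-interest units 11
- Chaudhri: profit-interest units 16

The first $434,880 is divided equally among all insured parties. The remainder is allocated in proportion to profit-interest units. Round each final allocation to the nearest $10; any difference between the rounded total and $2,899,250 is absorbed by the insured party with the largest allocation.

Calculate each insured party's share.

$434,880 shared equally gives $144,960 per insured party.
Remainder $2,464,370 by profit-interest units (total 29): Okafor 169,956.55 → $169,960; Tam 934,761.03 → $934,760; Chaudhri 1,359,652.41 → $1,359,650.
Totals: Okafor $144,960 + $169,960 = $314,920; Tam $144,960 + $934,760 = $1,079,720; Chaudhri $144,960 + $1,359,650 = $1,504,610.

Okafor: $314,920; Tam: $1,079,720; Chaudhri: $1,504,610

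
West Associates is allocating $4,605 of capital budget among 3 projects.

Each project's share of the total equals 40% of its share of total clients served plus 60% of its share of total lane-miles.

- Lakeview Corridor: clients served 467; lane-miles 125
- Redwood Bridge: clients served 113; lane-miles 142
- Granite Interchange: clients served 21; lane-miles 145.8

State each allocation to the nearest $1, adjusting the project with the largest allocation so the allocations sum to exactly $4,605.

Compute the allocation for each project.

Totals — clients served 601, lane-miles 412.8.
Blended shares (40% clients served + 60% lane-miles): Lakeview Corridor 0.4925; Redwood Bridge 0.2816; Granite Interchange 0.2259.
Unrounded shares: Lakeview Corridor 2,267.97; Redwood Bridge 1,296.78; Granite Interchange 1,040.25.
After rounding ($1): Lakeview Corridor $2,268; Redwood Bridge $1,297; Granite Interchange $1,040. Sum = $4,605.
Rounded total matches; no reconciliation needed.

Lakeview Corridor: $2,268 | Redwood Bridge: $1,297 | Granite Interchange: $1,040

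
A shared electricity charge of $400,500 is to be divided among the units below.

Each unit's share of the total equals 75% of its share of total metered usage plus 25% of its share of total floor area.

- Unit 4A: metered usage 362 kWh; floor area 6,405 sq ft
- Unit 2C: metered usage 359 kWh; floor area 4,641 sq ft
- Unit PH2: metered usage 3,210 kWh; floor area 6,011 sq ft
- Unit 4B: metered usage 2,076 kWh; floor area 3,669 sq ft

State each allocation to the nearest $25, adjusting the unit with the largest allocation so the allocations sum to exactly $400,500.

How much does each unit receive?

Unit 4A: $49,050 · Unit 2C: $40,375 · Unit PH2: $189,550 · Unit 4B: $121,525

Totals — metered usage 6,007, floor area 20,726.
Composite weights (75% metered usage + 25% floor area): Unit 4A 0.1225; Unit 2C 0.1008; Unit PH2 0.4733; Unit 4B 0.3035.
Pro-rata amounts: Unit 4A 49,043.35; Unit 2C 40,371.65; Unit PH2 189,551.83; Unit 4B 121,533.17.
At nearest $25: Unit 4A $49,050; Unit 2C $40,375; Unit PH2 $189,550; Unit 4B $121,525. Sum = $400,500.
No rounding difference to absorb.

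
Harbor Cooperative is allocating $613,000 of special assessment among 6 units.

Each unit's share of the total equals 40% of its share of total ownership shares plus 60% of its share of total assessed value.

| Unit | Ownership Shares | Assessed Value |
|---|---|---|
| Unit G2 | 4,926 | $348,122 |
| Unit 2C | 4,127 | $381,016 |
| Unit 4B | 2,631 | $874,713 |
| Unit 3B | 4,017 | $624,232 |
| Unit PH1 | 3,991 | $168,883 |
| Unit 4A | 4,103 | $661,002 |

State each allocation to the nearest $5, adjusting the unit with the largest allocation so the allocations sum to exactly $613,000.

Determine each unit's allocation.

Unit G2: $92,630 | Unit 2C: $88,355 | Unit 4B: $132,315 | Unit 3B: $116,475 | Unit PH1: $61,440 | Unit 4A: $121,785

Ownership shares total 23,795; assessed value total 3,057,968.
Blended shares (40% ownership shares + 60% assessed value): Unit G2 0.1511; Unit 2C 0.1441; Unit 4B 0.2159; Unit 3B 0.1900; Unit PH1 0.1002; Unit 4A 0.1987.
Raw shares: Unit G2 92,631.59; Unit 2C 88,354.50; Unit 4B 132,318.56; Unit 3B 116,474.02; Unit PH1 61,438.56; Unit 4A 121,782.77.
Rounded to nearest $5: Unit G2 $92,630; Unit 2C $88,355; Unit 4B $132,320; Unit 3B $116,475; Unit PH1 $61,440; Unit 4A $121,785. Sum = $613,005.
Difference $613,000 − $613,005 = −$5 applied to largest allocation (Unit 4B): Unit 4B becomes $132,315.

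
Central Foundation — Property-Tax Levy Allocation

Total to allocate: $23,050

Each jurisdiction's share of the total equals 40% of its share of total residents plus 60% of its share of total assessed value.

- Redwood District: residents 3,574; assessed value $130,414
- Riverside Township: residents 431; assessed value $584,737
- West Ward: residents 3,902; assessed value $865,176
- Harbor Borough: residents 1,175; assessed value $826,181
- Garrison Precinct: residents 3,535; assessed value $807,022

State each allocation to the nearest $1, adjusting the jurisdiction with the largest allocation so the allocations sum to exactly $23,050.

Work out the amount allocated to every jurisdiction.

Redwood District: $3,173; Riverside Township: $2,831; West Ward: $6,576; Harbor Borough: $4,414; Garrison Precinct: $6,056

Totals — residents 12,617, assessed value 3,213,530.
Blended shares (40% residents + 60% assessed value): Redwood District 0.1377; Riverside Township 0.1228; West Ward 0.2852; Harbor Borough 0.1915; Garrison Precinct 0.2628.
Raw shares: Redwood District 3,173.00; Riverside Township 2,831.48; West Ward 6,574.87; Harbor Borough 4,414.26; Garrison Precinct 6,056.40.
At nearest $1: Redwood District $3,173; Riverside Township $2,831; West Ward $6,575; Harbor Borough $4,414; Garrison Precinct $6,056. Sum = $23,049.
Difference $23,050 − $23,049 = +$1 applied to largest allocation (West Ward): West Ward becomes $6,576.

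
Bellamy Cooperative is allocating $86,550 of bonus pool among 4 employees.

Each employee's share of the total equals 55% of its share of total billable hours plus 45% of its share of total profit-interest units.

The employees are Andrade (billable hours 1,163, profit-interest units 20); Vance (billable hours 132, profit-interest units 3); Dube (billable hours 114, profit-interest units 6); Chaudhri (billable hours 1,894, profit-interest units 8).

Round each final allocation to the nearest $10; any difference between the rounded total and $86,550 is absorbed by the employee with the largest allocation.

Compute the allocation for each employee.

Billable hours total 3,303; profit-interest units total 37.
Composite weights (55% billable hours + 45% profit-interest units): Andrade 0.4369; Vance 0.0585; Dube 0.0920; Chaudhri 0.4127.
Unrounded shares: Andrade 37,813.74; Vance 5,060.28; Dube 7,958.77; Chaudhri 35,717.22.
At nearest $10: Andrade $37,810; Vance $5,060; Dube $7,960; Chaudhri $35,720. Sum = $86,550.
Sum already equals the total — no adjustment.

Andrade: $37,810 | Vance: $5,060 | Dube: $7,960 | Chaudhri: $35,720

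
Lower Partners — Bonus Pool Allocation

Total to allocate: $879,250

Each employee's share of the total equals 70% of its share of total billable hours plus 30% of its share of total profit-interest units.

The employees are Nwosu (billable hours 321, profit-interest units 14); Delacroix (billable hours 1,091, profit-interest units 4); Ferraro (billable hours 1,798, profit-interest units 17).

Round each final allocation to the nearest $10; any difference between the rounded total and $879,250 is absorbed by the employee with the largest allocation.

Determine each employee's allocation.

Nwosu: $167,060 · Delacroix: $239,330 · Ferraro: $472,860

Totals — billable hours 3,210, profit-interest units 35.
Blended shares (70% billable hours + 30% profit-interest units): Nwosu 0.1900; Delacroix 0.2722; Ferraro 0.5378.
Raw shares: Nwosu 167,057.50; Delacroix 239,330.52; Ferraro 472,861.98.
Rounded to nearest $10: Nwosu $167,060; Delacroix $239,330; Ferraro $472,860. Sum = $879,250.
Rounded total matches; no reconciliation needed.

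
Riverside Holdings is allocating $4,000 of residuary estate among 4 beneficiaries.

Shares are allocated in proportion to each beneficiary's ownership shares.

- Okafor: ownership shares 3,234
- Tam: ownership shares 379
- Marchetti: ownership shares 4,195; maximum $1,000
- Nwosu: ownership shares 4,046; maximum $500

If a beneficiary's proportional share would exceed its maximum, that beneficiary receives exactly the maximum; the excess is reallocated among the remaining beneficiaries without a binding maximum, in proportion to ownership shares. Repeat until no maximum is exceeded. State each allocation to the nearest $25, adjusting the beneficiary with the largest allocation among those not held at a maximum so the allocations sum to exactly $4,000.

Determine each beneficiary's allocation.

Okafor: $2,250 | Tam: $250 | Marchetti: $1,000 | Nwosu: $500

Ownership shares total: 11,854.
Unconstrained shares: Okafor 1,091.28; Tam 127.89; Marchetti 1,415.56; Nwosu 1,365.28.
Cap binds for Marchetti ($1,000), Nwosu ($500); remaining pool $2,500 reallocated over remaining ownership shares 3,613.
Remaining shares: Okafor 2,237.75 → $2,250; Tam 262.25 → $250.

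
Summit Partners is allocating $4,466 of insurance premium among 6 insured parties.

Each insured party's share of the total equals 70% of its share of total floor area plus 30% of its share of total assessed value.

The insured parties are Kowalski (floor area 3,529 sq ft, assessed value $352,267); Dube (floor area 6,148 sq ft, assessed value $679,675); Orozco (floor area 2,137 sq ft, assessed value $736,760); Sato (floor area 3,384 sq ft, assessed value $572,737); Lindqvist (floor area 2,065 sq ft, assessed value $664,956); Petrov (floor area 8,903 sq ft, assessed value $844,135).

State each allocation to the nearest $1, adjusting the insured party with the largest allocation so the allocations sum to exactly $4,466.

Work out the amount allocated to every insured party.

Floor area total 26,166; assessed value total 3,850,530.
Composite weights (70% floor area + 30% assessed value): Kowalski 0.1219; Dube 0.2174; Orozco 0.1146; Sato 0.1352; Lindqvist 0.1071; Petrov 0.3039.
Pro-rata amounts: Kowalski 544.20; Dube 971.03; Orozco 511.68; Sato 603.59; Lindqvist 478.09; Petrov 1,357.41.
Rounded to nearest $1: Kowalski $544; Dube $971; Orozco $512; Sato $604; Lindqvist $478; Petrov $1,357. Sum = $4,466.
Sum already equals the total — no adjustment.

Kowalski: $544; Dube: $971; Orozco: $512; Sato: $604; Lindqvist: $478; Petrov: $1,357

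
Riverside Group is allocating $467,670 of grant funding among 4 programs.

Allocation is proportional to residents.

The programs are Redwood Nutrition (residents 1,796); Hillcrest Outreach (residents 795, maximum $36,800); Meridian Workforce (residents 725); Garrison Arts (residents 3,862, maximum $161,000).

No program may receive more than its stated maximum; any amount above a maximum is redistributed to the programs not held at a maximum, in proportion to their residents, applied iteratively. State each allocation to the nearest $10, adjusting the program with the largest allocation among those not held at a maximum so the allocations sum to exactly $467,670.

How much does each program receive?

Total residents = 7,178.
Pro-rata shares before constraints: Redwood Nutrition 117,015.23; Hillcrest Outreach 51,796.83; Meridian Workforce 47,236.10; Garrison Arts 251,621.84.
Capped: Hillcrest Outreach ($36,800), Garrison Arts ($161,000); remaining pool $269,870 reallocated over remaining residents 2,521.
Redistributed shares: Redwood Nutrition 192,259.63 → $192,260; Meridian Workforce 77,610.37 → $77,610.

Redwood Nutrition: $192,260 | Hillcrest Outreach: $36,800 | Meridian Workforce: $77,610 | Garrison Arts: $161,000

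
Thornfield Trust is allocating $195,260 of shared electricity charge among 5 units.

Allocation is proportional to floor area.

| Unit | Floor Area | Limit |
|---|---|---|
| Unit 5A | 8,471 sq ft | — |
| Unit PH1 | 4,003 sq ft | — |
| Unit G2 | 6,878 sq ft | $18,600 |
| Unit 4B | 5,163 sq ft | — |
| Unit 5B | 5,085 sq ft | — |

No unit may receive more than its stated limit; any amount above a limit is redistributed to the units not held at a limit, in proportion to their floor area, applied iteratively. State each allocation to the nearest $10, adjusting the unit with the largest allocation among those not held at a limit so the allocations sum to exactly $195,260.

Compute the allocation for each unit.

Floor area total: 29,600.
Proportional shares (ignoring caps): Unit 5A 55,879.98; Unit PH1 26,406.28; Unit G2 45,371.56; Unit 4B 34,058.36; Unit 5B 33,543.82.
Capped: Unit G2 ($18,600); remaining pool $176,660 reallocated over remaining floor area 22,722.
Shares after redistribution: Unit 5A 65,860.70 → $65,860; Unit PH1 31,122.70 → $31,120; Unit 4B 40,141.52 → $40,140; Unit 5B 39,535.08 → $39,540.

Unit 5A: $65,860; Unit PH1: $31,120; Unit G2: $18,600; Unit 4B: $40,140; Unit 5B: $39,540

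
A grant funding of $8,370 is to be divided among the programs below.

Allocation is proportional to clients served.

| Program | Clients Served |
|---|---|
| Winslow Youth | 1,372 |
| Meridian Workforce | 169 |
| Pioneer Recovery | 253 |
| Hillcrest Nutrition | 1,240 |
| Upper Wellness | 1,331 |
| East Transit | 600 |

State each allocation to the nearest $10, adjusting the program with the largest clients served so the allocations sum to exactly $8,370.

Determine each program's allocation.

Total clients served = 4,965.
Unrounded shares: Winslow Youth 1,372/4,965 × $8,370 = 2,312.92; Meridian Workforce 169/4,965 × $8,370 = 284.90; Pioneer Recovery 253/4,965 × $8,370 = 426.51; Hillcrest Nutrition 1,240/4,965 × $8,370 = 2,090.39; Upper Wellness 1,331/4,965 × $8,370 = 2,243.80; East Transit 600/4,965 × $8,370 = 1,011.48.
Rounded to nearest $10: Winslow Youth $2,310; Meridian Workforce $280; Pioneer Recovery $430; Hillcrest Nutrition $2,090; Upper Wellness $2,240; East Transit $1,010. Sum = $8,360.
Difference $8,370 − $8,360 = +$10 applied to largest clients served (Winslow Youth): Winslow Youth becomes $2,320.

Winslow Youth: $2,320; Meridian Workforce: $280; Pioneer Recovery: $430; Hillcrest Nutrition: $2,090; Upper Wellness: $2,240; East Transit: $1,010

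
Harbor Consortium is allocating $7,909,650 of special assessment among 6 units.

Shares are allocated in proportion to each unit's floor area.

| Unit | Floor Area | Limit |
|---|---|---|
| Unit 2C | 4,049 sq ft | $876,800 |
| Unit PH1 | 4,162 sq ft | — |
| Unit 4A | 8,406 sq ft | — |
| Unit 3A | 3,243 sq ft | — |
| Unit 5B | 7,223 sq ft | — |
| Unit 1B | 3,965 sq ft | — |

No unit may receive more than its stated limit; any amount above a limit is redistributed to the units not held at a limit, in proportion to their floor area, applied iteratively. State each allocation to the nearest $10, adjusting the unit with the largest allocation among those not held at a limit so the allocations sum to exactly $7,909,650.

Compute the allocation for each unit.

Unit 2C: $876,800 | Unit PH1: $1,084,140 | Unit 4A: $2,189,640 | Unit 3A: $844,750 | Unit 5B: $1,881,490 | Unit 1B: $1,032,830

Combined floor area = 31,048.
Proportional shares (ignoring caps): Unit 2C 1,031,505.18; Unit PH1 1,060,292.56; Unit 4A 2,141,475.07; Unit 3A 826,172.22; Unit 5B 1,840,099.26; Unit 1B 1,010,105.72.
Capped: Unit 2C ($876,800); residual $7,032,850 reallocated over remaining floor area 26,999.
Redistributed shares: Unit PH1 1,084,140.96 → $1,084,140; Unit 4A 2,189,641.73 → $2,189,640; Unit 3A 844,754.71 → $844,750; Unit 5B 1,881,487.30 → $1,881,490; Unit 1B 1,032,825.30 → $1,032,830.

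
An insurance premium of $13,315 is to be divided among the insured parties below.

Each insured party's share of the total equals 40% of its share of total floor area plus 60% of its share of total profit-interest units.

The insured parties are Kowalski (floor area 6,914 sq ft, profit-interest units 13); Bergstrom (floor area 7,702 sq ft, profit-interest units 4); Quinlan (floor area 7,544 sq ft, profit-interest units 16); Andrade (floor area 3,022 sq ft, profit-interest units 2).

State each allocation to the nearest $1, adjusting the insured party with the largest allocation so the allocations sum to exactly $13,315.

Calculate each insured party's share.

Kowalski: $4,430 · Bergstrom: $2,542 · Quinlan: $5,247 · Andrade: $1,096

Floor area total 25,182; profit-interest units total 35.
Combined weights (40% floor area + 60% profit-interest units): Kowalski 0.3327; Bergstrom 0.1909; Quinlan 0.3941; Andrade 0.0823.
Proportional shares: Kowalski 4,429.66; Bergstrom 2,542.00; Quinlan 5,247.67; Andrade 1,095.67.
After rounding ($1): Kowalski $4,430; Bergstrom $2,542; Quinlan $5,248; Andrade $1,096. Sum = $13,316.
Difference $13,315 − $13,316 = −$1 applied to largest allocation (Quinlan): Quinlan becomes $5,247.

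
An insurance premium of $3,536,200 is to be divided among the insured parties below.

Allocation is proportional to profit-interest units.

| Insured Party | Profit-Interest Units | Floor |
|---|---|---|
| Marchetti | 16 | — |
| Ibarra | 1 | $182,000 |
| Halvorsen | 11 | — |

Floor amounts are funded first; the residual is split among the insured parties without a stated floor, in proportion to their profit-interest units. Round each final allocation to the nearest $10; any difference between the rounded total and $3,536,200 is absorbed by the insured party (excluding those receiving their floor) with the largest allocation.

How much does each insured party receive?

Marchetti: $1,987,670 | Ibarra: $182,000 | Halvorsen: $1,366,530

Guaranteed amounts: Ibarra $182,000. Balance $3,354,200.
Balance split over remaining profit-interest units 27: Marchetti 1,987,674.07 → $1,987,670; Halvorsen 1,366,525.93 → $1,366,530.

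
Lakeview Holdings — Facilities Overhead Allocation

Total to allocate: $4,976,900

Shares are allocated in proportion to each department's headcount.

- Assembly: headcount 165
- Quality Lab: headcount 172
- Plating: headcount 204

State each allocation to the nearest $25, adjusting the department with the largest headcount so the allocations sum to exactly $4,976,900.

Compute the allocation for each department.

Assembly: $1,517,900 · Quality Lab: $1,582,300 · Plating: $1,876,700

Total headcount = 541.
Unrounded shares: Assembly 165/541 × $4,976,900 = 1,517,908.50; Quality Lab 172/541 × $4,976,900 = 1,582,304.62; Plating 204/541 × $4,976,900 = 1,876,686.88.
After rounding ($25): Assembly $1,517,900; Quality Lab $1,582,300; Plating $1,876,675. Sum = $4,976,875.
Difference $4,976,900 − $4,976,875 = +$25 applied to largest headcount (Plating): Plating becomes $1,876,700.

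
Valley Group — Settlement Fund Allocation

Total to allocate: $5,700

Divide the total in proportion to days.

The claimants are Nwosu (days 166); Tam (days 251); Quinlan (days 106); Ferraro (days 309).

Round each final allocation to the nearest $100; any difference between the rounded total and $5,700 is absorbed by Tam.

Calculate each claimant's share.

Days total: 832.
Raw shares: Nwosu 166/832 × $5,700 = 1,137.26; Tam 251/832 × $5,700 = 1,719.59; Quinlan 106/832 × $5,700 = 726.20; Ferraro 309/832 × $5,700 = 2,116.95.
At nearest $100: Nwosu $1,100; Tam $1,700; Quinlan $700; Ferraro $2,100. Sum = $5,600.
Difference $5,700 − $5,600 = +$100 applied to Tam: Tam becomes $1,800.

Nwosu: $1,100; Tam: $1,800; Quinlan: $700; Ferraro: $2,100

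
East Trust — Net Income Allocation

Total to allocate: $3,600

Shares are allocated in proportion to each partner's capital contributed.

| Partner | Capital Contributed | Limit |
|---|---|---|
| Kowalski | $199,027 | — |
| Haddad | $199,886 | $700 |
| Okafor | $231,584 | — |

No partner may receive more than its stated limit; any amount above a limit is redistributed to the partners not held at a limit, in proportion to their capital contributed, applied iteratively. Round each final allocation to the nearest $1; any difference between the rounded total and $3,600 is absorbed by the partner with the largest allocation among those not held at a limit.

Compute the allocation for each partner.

Kowalski: $1,340 · Haddad: $700 · Okafor: $1,560

Capital contributed total: 630,497.
Proportional shares (ignoring caps): Kowalski 1,136.40; Haddad 1,141.31; Okafor 1,322.29.
Cap binds for Haddad ($700); residual $2,900 reallocated over remaining capital contributed 430,611.
Redistributed shares: Kowalski 1,340.37 → $1,340; Okafor 1,559.63 → $1,560.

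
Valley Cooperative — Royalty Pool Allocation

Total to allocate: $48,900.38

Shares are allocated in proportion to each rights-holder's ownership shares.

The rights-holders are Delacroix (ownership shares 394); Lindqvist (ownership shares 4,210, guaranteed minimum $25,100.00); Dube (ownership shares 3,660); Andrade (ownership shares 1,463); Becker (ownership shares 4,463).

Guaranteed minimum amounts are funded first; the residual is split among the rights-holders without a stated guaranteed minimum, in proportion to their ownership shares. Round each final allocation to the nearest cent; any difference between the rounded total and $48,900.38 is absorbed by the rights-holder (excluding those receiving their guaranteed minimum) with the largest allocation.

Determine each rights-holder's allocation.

Delacroix: $939.61 · Lindqvist: $25,100.00 · Dube: $8,728.40 · Andrade: $3,488.97 · Becker: $10,643.40

Fund the minimums — Lindqvist $25,100.00. Remaining pool $23,800.38.
Remaining pool split over remaining ownership shares 9,980: Delacroix 939.6142 → $939.61; Dube 8,728.3959 → $8,728.40; Andrade 3,488.9735 → $3,488.97; Becker 10,643.3964 → $10,643.40.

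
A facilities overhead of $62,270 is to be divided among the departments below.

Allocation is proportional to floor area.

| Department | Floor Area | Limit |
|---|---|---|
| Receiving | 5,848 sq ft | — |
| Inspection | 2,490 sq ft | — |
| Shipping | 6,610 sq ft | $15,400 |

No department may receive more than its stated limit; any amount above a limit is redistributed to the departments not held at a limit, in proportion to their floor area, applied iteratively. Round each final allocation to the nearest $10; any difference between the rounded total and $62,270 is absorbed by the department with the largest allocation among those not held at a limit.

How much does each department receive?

Receiving: $32,870; Inspection: $14,000; Shipping: $15,400

Sum of floor area: 14,948.
Unconstrained shares: Receiving 24,361.45; Inspection 10,372.78; Shipping 27,535.77.
Held at cap: Shipping ($15,400); remaining pool $46,870 reallocated over remaining floor area 8,338.
Remaining shares: Receiving 32,873.08 → $32,870; Inspection 13,996.92 → $14,000.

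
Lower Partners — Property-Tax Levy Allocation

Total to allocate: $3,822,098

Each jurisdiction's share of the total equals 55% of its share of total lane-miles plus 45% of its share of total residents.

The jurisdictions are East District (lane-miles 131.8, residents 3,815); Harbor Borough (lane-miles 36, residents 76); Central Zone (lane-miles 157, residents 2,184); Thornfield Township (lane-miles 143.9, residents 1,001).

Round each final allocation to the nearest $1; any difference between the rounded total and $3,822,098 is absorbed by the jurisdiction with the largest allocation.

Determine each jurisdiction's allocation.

East District: $1,518,435 | Harbor Borough: $179,936 | Central Zone: $1,235,015 | Thornfield Township: $888,712

Lane-miles total 468.7; residents total 7,076.
Composite weights (55% lane-miles + 45% residents): East District 0.3973; Harbor Borough 0.0471; Central Zone 0.3231; Thornfield Township 0.2325.
Proportional shares: East District 1,518,434.36; Harbor Borough 179,935.76; Central Zone 1,235,015.47; Thornfield Township 888,712.41.
Rounded to nearest $1: East District $1,518,434; Harbor Borough $179,936; Central Zone $1,235,015; Thornfield Township $888,712. Sum = $3,822,097.
Difference $3,822,098 − $3,822,097 = +$1 applied to largest allocation (East District): East District becomes $1,518,435.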